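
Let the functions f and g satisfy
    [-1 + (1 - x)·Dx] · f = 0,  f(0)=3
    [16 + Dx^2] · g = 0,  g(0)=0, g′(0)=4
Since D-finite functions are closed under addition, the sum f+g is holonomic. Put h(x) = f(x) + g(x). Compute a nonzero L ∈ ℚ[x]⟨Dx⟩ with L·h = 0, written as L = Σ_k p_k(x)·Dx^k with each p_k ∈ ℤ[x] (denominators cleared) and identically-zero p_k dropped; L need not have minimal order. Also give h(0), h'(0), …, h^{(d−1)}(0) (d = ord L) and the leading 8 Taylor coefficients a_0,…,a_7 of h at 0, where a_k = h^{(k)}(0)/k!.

L = (176 - 256·x + 128·x^2) + (-144 + 400·x - 384·x^2 + 128·x^3)·Dx + (11 - 16·x + 8·x^2)·Dx^2 + (-9 + 25·x - 24·x^2 + 8·x^3)·Dx^3  (order 3).
h: a_k = 3, 7, 3, -23/3, 3, 173/15, 3, -79/315, …
ICs: h(0) = 3, h′(0) = 7, h′′(0) = 6.

f: a_k = 3, 3, 3, 3, 3, 3, 3, 3, …
g: a_k = 0, 4, 0, -32/3, 0, 128/15, 0, -1024/315, …
f+g: L₀ = lclm(L_f,L_g), ord ≤ 1+2.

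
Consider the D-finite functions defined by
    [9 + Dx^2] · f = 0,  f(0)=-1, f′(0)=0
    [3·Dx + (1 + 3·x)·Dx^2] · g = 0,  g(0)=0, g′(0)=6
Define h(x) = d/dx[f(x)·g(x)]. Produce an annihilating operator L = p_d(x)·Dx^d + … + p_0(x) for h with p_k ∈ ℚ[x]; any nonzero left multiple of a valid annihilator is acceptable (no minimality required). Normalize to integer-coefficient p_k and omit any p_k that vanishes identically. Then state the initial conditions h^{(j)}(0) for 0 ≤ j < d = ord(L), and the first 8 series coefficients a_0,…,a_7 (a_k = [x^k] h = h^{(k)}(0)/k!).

L = (-675 - 3564·x - 10206·x^2 + 8748·x^3 + 94041·x^4 + 157464·x^5 + 78732·x^6) + (-216 - 864·x + 1620·x^2 + 14580·x^3 + 29160·x^4 + 17496·x^5)·Dx + (-84 - 396·x - 378·x^2 + 5832·x^3 + 23814·x^4 + 34992·x^5 + 17496·x^6)·Dx^2 + (-24 - 96·x + 180·x^2 + 1620·x^3 + 3240·x^4 + 1944·x^5)·Dx^3 + (-1 + 84·x^2 + 540·x^3 + 1485·x^4 + 1944·x^5 + 972·x^6)·Dx^4  (order 4).
h: a_k = -6, 18, 27, 0, -729/4, 2187/4, -67797/40, 26973/5, …
ICs: h(0) = -6, h′(0) = 18, h′′(0) = 54, h′′′(0) = 0.

f: a_k = -1, 0, 9/2, 0, -27/8, 0, 81/80, 0, …
g: a_k = 0, 6, -9, 18, -81/2, 486/5, -243, 4374/7, …
Product ⇒ symmetric product L₀, ord ≤ 4.
Differentiate: ansatz ord ≤ ord L₀ ⇒ L.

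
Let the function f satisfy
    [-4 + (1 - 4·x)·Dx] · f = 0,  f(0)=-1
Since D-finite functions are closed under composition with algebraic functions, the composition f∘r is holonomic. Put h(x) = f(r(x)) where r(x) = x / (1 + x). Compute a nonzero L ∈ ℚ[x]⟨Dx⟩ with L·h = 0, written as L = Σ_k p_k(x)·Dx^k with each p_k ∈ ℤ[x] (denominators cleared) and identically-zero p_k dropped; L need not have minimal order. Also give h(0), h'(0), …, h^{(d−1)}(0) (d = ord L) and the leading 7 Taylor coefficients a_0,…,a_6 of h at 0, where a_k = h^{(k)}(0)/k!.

f: a_k = -1, -4, -16, -64, -256, -1024, -4096, …
L₀ from L_f via x↦r, Dx↦r'^{-1}Dx.
L = 4 + (-1 + 2·x + 3·x^2)·Dx  (order 1).
h: a_k = -1, -4, -12, -36, -108, -324, -972, …
ICs: h(0) = -1.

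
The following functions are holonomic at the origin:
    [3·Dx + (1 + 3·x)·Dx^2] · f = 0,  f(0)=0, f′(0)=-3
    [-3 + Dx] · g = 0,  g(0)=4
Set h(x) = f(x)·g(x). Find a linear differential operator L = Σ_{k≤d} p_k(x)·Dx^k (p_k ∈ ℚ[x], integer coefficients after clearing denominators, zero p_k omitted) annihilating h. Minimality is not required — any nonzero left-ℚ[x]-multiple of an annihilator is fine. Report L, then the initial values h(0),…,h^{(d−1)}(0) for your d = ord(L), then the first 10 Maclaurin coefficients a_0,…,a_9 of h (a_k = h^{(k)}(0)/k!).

L = 27·x + (-3 - 18·x)·Dx + (1 + 3·x)·Dx^2  (order 2).
h: a_k = 0, -12, -18, -36, 0, -729/10, 567/4, -5589/14, 21141/20, -458541/160, …
ICs: h(0) = 0, h′(0) = -12.

f: a_k = 0, -3, 9/2, -9, 81/4, -243/5, 243/2, -2187/7, 6561/8, -2187, …
g: a_k = 4, 12, 18, 18, 27/2, 81/10, 81/20, 243/140, 729/1120, 243/1120, …
Product ⇒ symmetric product L₀, ord ≤ 2.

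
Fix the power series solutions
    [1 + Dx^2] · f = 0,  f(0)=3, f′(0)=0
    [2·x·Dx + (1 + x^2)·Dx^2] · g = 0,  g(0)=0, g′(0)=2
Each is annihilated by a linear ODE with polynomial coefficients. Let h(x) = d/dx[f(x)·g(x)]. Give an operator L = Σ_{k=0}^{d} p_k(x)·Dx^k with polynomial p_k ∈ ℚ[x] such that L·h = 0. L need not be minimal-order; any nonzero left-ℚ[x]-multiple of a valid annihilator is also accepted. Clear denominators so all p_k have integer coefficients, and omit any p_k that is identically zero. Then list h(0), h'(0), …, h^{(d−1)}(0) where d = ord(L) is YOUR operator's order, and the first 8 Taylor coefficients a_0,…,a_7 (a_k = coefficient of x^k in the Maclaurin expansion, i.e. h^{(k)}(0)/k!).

f: a_k = 3, 0, -3/2, 0, 1/8, 0, -1/240, 0, …
g: a_k = 0, 2, 0, -2/3, 0, 2/5, 0, -2/7, …
f·g: L₀ = L_f ⊗_s L_g, ord ≤ 2·2.
h₀' ⇒ L via d/dx closure of L₀.
L = (110 + 294·x^2 + 461·x^4 + 96·x^6 + 12·x^8 + 2·x^10 + x^12) + (68·x + 284·x^3 + 280·x^5 + 80·x^7 + 20·x^9 + 4·x^11)·Dx + (120 + 340·x^2 + 534·x^4 + 148·x^6 + 32·x^8 + 8·x^10 + 2·x^12)·Dx^2 + (68·x + 284·x^3 + 280·x^5 + 80·x^7 + 20·x^9 + 4·x^11)·Dx^3 + (10 + 46·x^2 + 73·x^4 + 52·x^6 + 20·x^8 + 6·x^10 + x^12)·Dx^4  (order 4).
h: a_k = 6, 0, -15, 0, 49/4, 0, -1301/120, 0, …
ICs: h(0) = 6, h′(0) = 0, h′′(0) = -30, h′′′(0) = 0.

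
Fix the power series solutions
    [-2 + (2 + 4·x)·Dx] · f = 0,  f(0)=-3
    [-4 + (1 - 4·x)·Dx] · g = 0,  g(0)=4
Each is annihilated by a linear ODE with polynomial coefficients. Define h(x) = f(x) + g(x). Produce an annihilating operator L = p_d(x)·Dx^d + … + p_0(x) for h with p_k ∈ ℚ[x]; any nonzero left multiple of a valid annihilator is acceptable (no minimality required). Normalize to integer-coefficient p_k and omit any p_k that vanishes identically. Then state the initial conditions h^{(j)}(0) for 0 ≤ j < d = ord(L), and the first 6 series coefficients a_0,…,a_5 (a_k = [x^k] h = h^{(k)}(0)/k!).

L = (12 + 16·x) + (-11 - 40·x - 48·x^2)·Dx + (1 + 2·x - 16·x^2 - 32·x^3)·Dx^2  (order 2).
h: a_k = 1, 13, 131/2, 509/2, 8207/8, 32747/8, …
ICs: h(0) = 1, h′(0) = 13.

f: a_k = -3, -3, 3/2, -3/2, 15/8, -21/8, …
g: a_k = 4, 16, 64, 256, 1024, 4096, …
Sum ⇒ L₀ = lclm(L_f,L_g) in ℚ(x)⟨Dx⟩.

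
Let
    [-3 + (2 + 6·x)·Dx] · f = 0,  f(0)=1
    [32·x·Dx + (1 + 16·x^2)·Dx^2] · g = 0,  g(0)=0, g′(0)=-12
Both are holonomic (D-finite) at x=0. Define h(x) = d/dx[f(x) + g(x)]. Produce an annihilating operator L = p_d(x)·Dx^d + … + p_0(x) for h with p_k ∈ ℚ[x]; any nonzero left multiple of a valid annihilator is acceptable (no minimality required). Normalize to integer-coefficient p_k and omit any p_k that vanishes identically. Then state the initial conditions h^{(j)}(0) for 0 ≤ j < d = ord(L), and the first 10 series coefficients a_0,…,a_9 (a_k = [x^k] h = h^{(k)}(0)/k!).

f: a_k = 1, 3/2, -9/8, 27/16, -405/128, 1701/256, -15309/1024, 72171/2048, -2814669/32768, 14073345/65536, …
g: a_k = 0, -12, 0, 64, 0, -3072/5, 0, 49152/7, 0, -262144/3, …
f+g: L₀ = lclm(L_f,L_g), ord ≤ 1+2.
h=h₀': d/dx-closure on L₀ ⇒ L.
L = (-192 - 1440·x + 9216·x^2 + 13824·x^3) + (-155 - 768·x + 4128·x^2 + 36864·x^3 + 48384·x^4)·Dx + (-6 + 110·x + 576·x^2 + 2624·x^3 + 10752·x^4 + 13824·x^5)·Dx^2  (order 2).
h: a_k = -21/2, -9/4, 3153/16, -405/32, -777927/256, -45927/512, 101168493/2048, -2814669/4096, -51412947447/65536, -717740595/131072, …
ICs: h(0) = -21/2, h′(0) = -9/4.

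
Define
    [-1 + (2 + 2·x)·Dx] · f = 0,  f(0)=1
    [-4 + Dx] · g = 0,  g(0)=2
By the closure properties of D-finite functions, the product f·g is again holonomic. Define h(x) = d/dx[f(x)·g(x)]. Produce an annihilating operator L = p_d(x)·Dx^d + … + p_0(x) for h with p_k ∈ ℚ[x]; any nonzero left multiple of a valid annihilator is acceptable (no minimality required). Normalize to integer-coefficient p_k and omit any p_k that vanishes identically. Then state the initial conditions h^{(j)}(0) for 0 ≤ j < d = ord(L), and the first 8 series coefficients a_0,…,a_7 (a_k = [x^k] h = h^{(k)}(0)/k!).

f: a_k = 1, 1/2, -1/8, 1/16, -5/128, 7/256, -21/1024, 33/2048, …
g: a_k = 2, 8, 16, 64/3, 64/3, 256/15, 512/45, 2048/315, …
h₀=f·g: eliminate ⇒ L₀, order ≤ 1·1.
Derive L from L₀ (diff closure).
L = (79 + 144·x + 64·x^2) + (-18 - 34·x - 16·x^2)·Dx  (order 1).
h: a_k = 9, 79/2, 683/8, 1947/16, 49553/384, 417727/3840, 389323/5120, 29265889/645120, …
ICs: h(0) = 9.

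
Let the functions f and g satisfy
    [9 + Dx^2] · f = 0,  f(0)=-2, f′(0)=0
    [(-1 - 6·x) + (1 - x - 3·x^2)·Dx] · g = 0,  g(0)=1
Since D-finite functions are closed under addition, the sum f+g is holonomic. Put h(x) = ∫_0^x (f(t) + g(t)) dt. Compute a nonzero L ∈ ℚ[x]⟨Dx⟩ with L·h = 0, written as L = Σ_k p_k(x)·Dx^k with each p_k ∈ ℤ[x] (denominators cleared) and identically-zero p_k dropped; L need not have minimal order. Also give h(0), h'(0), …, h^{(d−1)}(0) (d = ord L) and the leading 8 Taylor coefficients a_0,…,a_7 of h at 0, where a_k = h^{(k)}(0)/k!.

f: a_k = -2, 0, 9, 0, -27/4, 0, 81/40, 0, …
g: a_k = 1, 1, 4, 7, 19, 40, 97, 217, …
Weyl lclm of L_f,L_g ⇒ L₀ (ord ≤ 3).
h=∫h₀ ⇒ L = L₀·Dx.
L = (-459 - 2916·x - 1539·x^2 - 3888·x^3 - 3645·x^4 - 4374·x^5)·Dx + (153 - 153·x - 378·x^2 + 405·x^3 - 2187·x^5 - 2187·x^6)·Dx^2 + (-51 - 324·x - 171·x^2 - 432·x^3 - 405·x^4 - 486·x^5)·Dx^3 + (17 - 17·x - 42·x^2 + 45·x^3 - 243·x^5 - 243·x^6)·Dx^4  (order 4).
h: a_k = 0, -1, 1/2, 13/3, 7/4, 49/20, 20/3, 3961/280, …
ICs: h(0) = 0, h′(0) = -1, h′′(0) = 1, h′′′(0) = 26.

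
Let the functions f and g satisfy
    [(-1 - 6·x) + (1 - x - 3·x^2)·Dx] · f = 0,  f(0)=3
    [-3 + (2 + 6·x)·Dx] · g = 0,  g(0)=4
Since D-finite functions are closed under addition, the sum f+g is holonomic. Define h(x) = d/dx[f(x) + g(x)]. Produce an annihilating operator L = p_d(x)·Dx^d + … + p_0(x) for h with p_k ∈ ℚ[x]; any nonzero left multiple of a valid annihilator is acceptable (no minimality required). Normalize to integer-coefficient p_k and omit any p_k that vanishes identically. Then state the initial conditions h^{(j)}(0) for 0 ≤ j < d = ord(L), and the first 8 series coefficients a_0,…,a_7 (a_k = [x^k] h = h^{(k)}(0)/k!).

L = (-468 - 2754·x - 7452·x^2 - 6804·x^3 - 7290·x^4) + (-141 - 2052·x - 10179·x^2 - 21384·x^3 - 26001·x^4 - 21870·x^5)·Dx + (38 + 274·x + 546·x^2 - 234·x^3 - 2970·x^4 - 6642·x^5 - 4860·x^6)·Dx^2  (order 2).
h: a_k = 9, 15, 333/4, 1419/8, 46905/64, 177561/128, 2838381/512, 9669939/1024, …
ICs: h(0) = 9, h′(0) = 15.

f: a_k = 3, 3, 12, 21, 57, 120, 291, 651, …
g: a_k = 4, 6, -9/2, 27/4, -405/32, 1701/64, -15309/256, 72171/512, …
Sum ⇒ L₀ = lclm(L_f,L_g) in ℚ(x)⟨Dx⟩.
h=h₀': d/dx-closure on L₀ ⇒ L.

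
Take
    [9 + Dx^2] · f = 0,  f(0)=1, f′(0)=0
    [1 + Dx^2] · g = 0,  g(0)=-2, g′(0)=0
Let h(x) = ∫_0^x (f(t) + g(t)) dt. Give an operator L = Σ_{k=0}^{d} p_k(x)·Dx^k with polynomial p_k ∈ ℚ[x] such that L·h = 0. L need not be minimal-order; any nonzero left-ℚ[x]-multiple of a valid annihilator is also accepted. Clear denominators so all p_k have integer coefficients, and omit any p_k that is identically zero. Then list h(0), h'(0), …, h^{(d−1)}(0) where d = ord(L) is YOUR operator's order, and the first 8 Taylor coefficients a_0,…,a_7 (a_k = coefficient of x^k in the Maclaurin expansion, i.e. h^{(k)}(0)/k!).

L = 9·Dx + 10·Dx^3 + Dx^5  (order 5).
h: a_k = 0, -1, 0, -7/6, 0, 79/120, 0, -727/5040, …
ICs: h(0) = 0, h′(0) = -1, h′′(0) = 0, h′′′(0) = -7, h′′′′(0) = 0.

f: a_k = 1, 0, -9/2, 0, 27/8, 0, -81/80, 0, …
g: a_k = -2, 0, 1, 0, -1/12, 0, 1/360, 0, …
L₀ := lclm(L_f,L_g); ord L₀ ≤ 2+2.
h=∫h₀ ⇒ L = L₀·Dx.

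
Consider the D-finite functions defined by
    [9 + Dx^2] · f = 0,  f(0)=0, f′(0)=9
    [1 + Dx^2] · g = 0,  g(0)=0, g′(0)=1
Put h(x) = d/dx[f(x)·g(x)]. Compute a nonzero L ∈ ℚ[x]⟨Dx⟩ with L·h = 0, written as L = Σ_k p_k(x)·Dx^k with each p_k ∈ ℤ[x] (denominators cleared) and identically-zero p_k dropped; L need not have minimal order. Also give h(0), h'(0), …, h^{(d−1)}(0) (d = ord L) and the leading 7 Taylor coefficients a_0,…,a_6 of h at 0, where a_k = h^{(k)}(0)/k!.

f: a_k = 0, 9, 0, -27/2, 0, 243/40, 0, …
g: a_k = 0, 1, 0, -1/6, 0, 1/120, 0, …
h₀=f·g: eliminate ⇒ L₀, order ≤ 2·2.
h₀' ⇒ L via d/dx closure of L₀.
L = 64 + 20·Dx^2 + Dx^4  (order 4).
h: a_k = 0, 18, 0, -60, 0, 252/5, 0, …
ICs: h(0) = 0, h′(0) = 18, h′′(0) = 0, h′′′(0) = -360.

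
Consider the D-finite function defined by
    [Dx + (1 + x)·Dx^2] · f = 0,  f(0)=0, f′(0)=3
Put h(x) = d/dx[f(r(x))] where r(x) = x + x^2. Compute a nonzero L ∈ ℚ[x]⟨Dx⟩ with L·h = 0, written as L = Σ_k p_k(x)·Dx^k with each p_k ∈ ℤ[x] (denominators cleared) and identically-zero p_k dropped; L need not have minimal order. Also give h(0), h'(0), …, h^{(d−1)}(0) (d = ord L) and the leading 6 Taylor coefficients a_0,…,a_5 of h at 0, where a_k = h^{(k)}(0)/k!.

L = (-1 + 2·x + 2·x^2) + (1 + 3·x + 3·x^2 + 2·x^3)·Dx  (order 1).
h: a_k = 3, 3, -6, 3, 3, -6, …
ICs: h(0) = 3.

f: a_k = 0, 3, -3/2, 1, -3/4, 3/5, …
Change of var in L_f (x↦r) gives L₀.
h=h₀': d/dx-closure on L₀ ⇒ L.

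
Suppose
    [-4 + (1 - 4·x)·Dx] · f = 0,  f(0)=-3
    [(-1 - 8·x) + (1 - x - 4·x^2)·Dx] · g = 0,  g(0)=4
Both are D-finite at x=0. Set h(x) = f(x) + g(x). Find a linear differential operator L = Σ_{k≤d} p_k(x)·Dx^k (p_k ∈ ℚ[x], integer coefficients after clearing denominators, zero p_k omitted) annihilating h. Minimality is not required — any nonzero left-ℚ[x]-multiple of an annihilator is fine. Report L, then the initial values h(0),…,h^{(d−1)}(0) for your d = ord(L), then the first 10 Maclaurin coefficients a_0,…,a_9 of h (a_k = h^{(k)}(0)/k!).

f: a_k = -3, -12, -48, -192, -768, -3072, -12288, -49152, -196608, -786432, …
g: a_k = 4, 4, 20, 36, 116, 260, 724, 1764, 4660, 11716, …
Sum ⇒ L₀ = lclm(L_f,L_g) in ℚ(x)⟨Dx⟩.
L = (8 - 288·x + 384·x^2 - 512·x^3) + (22 - 8·x - 288·x^2 + 640·x^3 - 1024·x^4)·Dx + (-3 + 23·x - 56·x^2 + 32·x^3 + 128·x^4 - 256·x^5)·Dx^2  (order 2).
h: a_k = 1, -8, -28, -156, -652, -2812, -11564, -47388, -191948, -774716, …
ICs: h(0) = 1, h′(0) = -8.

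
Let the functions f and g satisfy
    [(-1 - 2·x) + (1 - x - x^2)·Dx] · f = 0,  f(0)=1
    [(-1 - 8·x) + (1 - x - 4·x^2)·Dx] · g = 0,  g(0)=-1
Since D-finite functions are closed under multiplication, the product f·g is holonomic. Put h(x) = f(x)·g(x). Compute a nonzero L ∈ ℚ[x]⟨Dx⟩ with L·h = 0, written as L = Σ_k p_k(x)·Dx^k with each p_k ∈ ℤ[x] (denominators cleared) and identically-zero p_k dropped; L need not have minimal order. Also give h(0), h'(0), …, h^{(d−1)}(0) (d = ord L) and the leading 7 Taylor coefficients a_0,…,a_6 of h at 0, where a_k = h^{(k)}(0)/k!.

L = (-2 - 8·x + 15·x^2 + 16·x^3) + (1 - 2·x - 4·x^2 + 5·x^3 + 4·x^4)·Dx  (order 1).
h: a_k = -1, -2, -8, -19, -56, -140, -377, …
ICs: h(0) = -1.

f: a_k = 1, 1, 2, 3, 5, 8, 13, …
g: a_k = -1, -1, -5, -9, -29, -65, -181, …
h₀=f·g: eliminate ⇒ L₀, order ≤ 1·1.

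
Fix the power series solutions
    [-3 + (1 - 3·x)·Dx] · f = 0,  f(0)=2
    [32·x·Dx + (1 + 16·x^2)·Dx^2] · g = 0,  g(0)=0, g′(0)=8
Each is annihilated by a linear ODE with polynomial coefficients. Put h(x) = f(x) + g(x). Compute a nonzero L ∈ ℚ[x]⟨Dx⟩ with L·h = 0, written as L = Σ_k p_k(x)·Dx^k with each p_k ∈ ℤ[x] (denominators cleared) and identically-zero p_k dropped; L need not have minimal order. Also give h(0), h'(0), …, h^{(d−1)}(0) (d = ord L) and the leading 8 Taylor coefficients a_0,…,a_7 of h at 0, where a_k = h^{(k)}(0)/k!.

L = (-96 + 1152·x + 4608·x^2)·Dx + (43 - 96·x + 240·x^2 + 4608·x^3)·Dx^2 + (-3 - 7·x - 112·x^3 + 768·x^4)·Dx^3  (order 3).
h: a_k = 2, 14, 18, 34/3, 162, 4478/5, 1458, -2150/7, …
ICs: h(0) = 2, h′(0) = 14, h′′(0) = 36.

f: a_k = 2, 6, 18, 54, 162, 486, 1458, 4374, …
g: a_k = 0, 8, 0, -128/3, 0, 2048/5, 0, -32768/7, …
h₀=f+g: left-lcm gives L₀, ord ≤ 3.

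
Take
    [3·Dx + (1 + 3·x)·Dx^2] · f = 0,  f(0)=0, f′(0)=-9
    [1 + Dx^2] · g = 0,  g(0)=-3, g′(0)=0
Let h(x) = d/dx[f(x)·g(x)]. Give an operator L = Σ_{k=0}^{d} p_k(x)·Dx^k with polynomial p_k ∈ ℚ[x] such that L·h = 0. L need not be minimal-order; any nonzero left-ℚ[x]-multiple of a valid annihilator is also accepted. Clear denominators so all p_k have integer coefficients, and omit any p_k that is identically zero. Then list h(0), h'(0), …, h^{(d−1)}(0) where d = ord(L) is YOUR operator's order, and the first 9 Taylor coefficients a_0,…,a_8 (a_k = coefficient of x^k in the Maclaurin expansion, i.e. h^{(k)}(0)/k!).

L = (-8897 - 1764·x - 7722·x^2 - 14364·x^3 - 7533·x^4 + 5832·x^5 + 2916·x^6) + (-3432 - 13248·x - 12420·x^2 - 8100·x^3 + 9720·x^4 + 5832·x^5)·Dx + (-9100 - 3204·x - 11070·x^2 - 17064·x^3 - 6318·x^4 + 11664·x^5 + 5832·x^6)·Dx^2 + (-3432 - 13248·x - 12420·x^2 - 8100·x^3 + 9720·x^4 + 5832·x^5)·Dx^3 + (-203 - 1440·x - 3348·x^2 - 2700·x^3 + 1215·x^4 + 5832·x^5 + 2916·x^6)·Dx^4  (order 4).
h: a_k = 27, -81, 405/2, -648, 15921/8, -48195/8, 1454037/80, -547353/10, 737661843/4480, …
ICs: h(0) = 27, h′(0) = -81, h′′(0) = 405, h′′′(0) = -3888.

f: a_k = 0, -9, 27/2, -27, 243/4, -729/5, 729/2, -6561/7, 19683/8, …
g: a_k = -3, 0, 3/2, 0, -1/8, 0, 1/240, 0, -1/13440, …
Product ⇒ symmetric product L₀, ord ≤ 4.
h=h₀': d/dx-closure on L₀ ⇒ L.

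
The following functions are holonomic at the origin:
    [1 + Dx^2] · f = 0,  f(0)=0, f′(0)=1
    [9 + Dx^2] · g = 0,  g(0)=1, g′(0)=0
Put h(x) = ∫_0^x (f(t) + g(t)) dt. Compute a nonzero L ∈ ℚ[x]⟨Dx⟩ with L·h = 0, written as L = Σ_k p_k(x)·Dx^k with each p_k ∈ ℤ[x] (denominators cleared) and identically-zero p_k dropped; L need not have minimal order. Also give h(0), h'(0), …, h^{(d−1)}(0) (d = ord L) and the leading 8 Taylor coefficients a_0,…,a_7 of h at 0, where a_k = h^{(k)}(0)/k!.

L = 9·Dx + 10·Dx^3 + Dx^5  (order 5).
h: a_k = 0, 1, 1/2, -3/2, -1/24, 27/40, 1/720, -81/560, …
ICs: h(0) = 0, h′(0) = 1, h′′(0) = 1, h′′′(0) = -9, h′′′′(0) = -1.

f: a_k = 0, 1, 0, -1/6, 0, 1/120, 0, -1/5040, …
g: a_k = 1, 0, -9/2, 0, 27/8, 0, -81/80, 0, …
Weyl lclm of L_f,L_g ⇒ L₀ (ord ≤ 4).
h=∫h₀ ⇒ L = L₀·Dx.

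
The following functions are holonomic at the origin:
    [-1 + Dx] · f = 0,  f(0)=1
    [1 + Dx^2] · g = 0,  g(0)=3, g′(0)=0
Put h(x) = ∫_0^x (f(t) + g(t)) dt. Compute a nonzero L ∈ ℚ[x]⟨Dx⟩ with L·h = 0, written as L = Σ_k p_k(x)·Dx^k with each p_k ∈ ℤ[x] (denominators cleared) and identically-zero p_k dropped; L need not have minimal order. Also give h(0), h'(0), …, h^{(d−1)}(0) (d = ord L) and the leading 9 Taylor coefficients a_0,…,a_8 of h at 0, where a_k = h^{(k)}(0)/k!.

L = -Dx + Dx^2 - Dx^3 + Dx^4  (order 4).
h: a_k = 0, 4, 1/2, -1/3, 1/24, 1/30, 1/720, -1/2520, 1/40320, …
ICs: h(0) = 0, h′(0) = 4, h′′(0) = 1, h′′′(0) = -2.

f: a_k = 1, 1, 1/2, 1/6, 1/24, 1/120, 1/720, 1/5040, 1/40320, …
g: a_k = 3, 0, -3/2, 0, 1/8, 0, -1/240, 0, 1/13440, …
Sum ⇒ L₀ = lclm(L_f,L_g) in ℚ(x)⟨Dx⟩.
∫: right-multiply L₀ by Dx.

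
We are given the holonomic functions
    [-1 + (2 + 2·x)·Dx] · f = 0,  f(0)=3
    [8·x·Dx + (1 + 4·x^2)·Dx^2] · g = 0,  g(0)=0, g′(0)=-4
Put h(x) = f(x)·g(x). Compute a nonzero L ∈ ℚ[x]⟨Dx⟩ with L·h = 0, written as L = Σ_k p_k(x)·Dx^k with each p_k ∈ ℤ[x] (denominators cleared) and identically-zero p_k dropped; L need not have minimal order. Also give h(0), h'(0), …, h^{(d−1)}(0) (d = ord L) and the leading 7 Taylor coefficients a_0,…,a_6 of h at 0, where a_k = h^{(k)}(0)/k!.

L = (3 - 16·x - 4·x^2) + (-4 + 28·x + 48·x^2 + 16·x^3)·Dx + (4 + 8·x + 20·x^2 + 32·x^3 + 16·x^4)·Dx^2  (order 2).
h: a_k = 0, -12, -6, 35/2, 29/4, -6389/160, -5929/320, …
ICs: h(0) = 0, h′(0) = -12.

f: a_k = 3, 3/2, -3/8, 3/16, -15/128, 21/256, -63/1024, …
g: a_k = 0, -4, 0, 16/3, 0, -64/5, 0, …
f·g: L₀ = L_f ⊗_s L_g, ord ≤ 1·2.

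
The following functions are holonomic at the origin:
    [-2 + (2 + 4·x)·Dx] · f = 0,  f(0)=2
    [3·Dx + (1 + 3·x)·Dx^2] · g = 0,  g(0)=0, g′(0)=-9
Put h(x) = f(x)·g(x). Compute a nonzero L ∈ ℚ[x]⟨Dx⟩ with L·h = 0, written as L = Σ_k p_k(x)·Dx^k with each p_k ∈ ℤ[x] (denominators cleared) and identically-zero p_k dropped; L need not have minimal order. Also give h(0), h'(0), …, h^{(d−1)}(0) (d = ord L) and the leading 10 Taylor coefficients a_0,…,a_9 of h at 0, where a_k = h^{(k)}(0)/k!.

f: a_k = 2, 2, -1, 1, -5/4, 7/4, -21/8, 33/8, -429/64, 715/64, …
g: a_k = 0, -9, 27/2, -27, 243/4, -729/5, 729/2, -6561/7, 19683/8, -6561, …
Product ⇒ symmetric product L₀, ord ≤ 2.
L = 3·x + (1 + 2·x)·Dx + (1 + 7·x + 16·x^2 + 12·x^3)·Dx^2  (order 2).
h: a_k = 0, -18, 9, -18, 45, -2367/20, 12681/40, -120123/140, 163809/70, -2877957/448, …
ICs: h(0) = 0, h′(0) = -18.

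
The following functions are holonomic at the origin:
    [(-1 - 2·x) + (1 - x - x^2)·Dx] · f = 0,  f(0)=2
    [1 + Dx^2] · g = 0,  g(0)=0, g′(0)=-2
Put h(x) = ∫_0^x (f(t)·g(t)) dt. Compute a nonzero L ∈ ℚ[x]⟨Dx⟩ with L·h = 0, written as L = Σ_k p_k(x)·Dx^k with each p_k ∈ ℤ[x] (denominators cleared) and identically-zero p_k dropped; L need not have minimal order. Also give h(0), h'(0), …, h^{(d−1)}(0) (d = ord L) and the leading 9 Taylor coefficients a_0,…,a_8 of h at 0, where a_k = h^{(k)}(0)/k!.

f: a_k = 2, 2, 4, 6, 10, 16, 26, 42, 68, …
g: a_k = 0, -2, 0, 1/3, 0, -1/60, 0, 1/2520, 0, …
L₀ := L_f ⊗_s L_g (sym. prod.), ord ≤ 2.
h=∫₀ˣh₀: take L = L₀·Dx.
L = (1 + x + x^2)·Dx + (2 + 4·x)·Dx^2 + (-1 + x + x^2)·Dx^3  (order 3).
h: a_k = 0, 0, -2, -4/3, -11/6, -34/15, -187/60, -901/210, -61403/10080, …
ICs: h(0) = 0, h′(0) = 0, h′′(0) = -4.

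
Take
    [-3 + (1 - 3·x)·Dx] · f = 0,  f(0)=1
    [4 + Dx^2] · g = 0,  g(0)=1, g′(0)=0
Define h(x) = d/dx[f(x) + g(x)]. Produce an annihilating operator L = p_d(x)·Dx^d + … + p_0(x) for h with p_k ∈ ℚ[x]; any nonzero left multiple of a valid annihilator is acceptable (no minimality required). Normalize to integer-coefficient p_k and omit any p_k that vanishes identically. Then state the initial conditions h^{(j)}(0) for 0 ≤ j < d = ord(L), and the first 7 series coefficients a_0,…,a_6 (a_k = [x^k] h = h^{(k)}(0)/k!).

f: a_k = 1, 3, 9, 27, 81, 243, 729, …
g: a_k = 1, 0, -2, 0, 2/3, 0, -4/45, …
f+g: L₀ = lclm(L_f,L_g), ord ≤ 1+2.
h₀' ⇒ L via d/dx closure of L₀.
L = (1344 - 288·x + 432·x^2) + (-116 + 396·x - 216·x^2 + 216·x^3)·Dx + (336 - 72·x + 108·x^2)·Dx^2 + (-29 + 99·x - 54·x^2 + 54·x^3)·Dx^3  (order 3).
h: a_k = 3, 14, 81, 980/3, 1215, 65602/15, 15309, …
ICs: h(0) = 3, h′(0) = 14, h′′(0) = 162.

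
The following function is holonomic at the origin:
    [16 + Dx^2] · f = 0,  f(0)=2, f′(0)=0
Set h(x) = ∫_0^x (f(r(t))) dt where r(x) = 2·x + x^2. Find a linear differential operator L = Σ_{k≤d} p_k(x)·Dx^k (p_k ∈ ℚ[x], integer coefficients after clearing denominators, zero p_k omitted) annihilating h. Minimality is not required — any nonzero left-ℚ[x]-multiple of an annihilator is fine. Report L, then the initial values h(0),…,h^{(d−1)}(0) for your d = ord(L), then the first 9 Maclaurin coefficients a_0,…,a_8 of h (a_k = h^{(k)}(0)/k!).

L = (64 + 192·x + 192·x^2 + 64·x^3)·Dx - Dx^2 + (1 + x)·Dx^3  (order 3).
h: a_k = 0, 2, 0, -64/3, -16, 976/15, 1024/9, -9728/315, -3776/15, …
ICs: h(0) = 0, h′(0) = 2, h′′(0) = 0.

f: a_k = 2, 0, -16, 0, 64/3, 0, -512/45, 0, 1024/315, …
Change of var in L_f (x↦r) gives L₀.
h=∫h₀ ⇒ L = L₀·Dx.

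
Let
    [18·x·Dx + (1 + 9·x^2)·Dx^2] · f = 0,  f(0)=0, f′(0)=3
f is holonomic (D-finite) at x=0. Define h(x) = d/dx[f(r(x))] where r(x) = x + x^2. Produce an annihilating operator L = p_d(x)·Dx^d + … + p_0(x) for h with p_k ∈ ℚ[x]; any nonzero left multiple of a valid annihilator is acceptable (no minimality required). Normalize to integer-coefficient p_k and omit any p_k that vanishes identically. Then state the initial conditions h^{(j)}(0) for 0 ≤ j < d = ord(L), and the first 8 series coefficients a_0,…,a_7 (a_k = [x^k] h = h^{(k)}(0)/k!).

f: a_k = 0, 3, 0, -9, 0, 243/5, 0, -2187/7, …
f∘r: x↦r, Dx↦Dx/r' in L_f ⇒ L₀.
h₀' ⇒ L via d/dx closure of L₀.
L = (-2 + 18·x + 72·x^2 + 108·x^3 + 54·x^4) + (1 + 2·x + 9·x^2 + 36·x^3 + 45·x^4 + 18·x^5)·Dx  (order 1).
h: a_k = 3, 6, -27, -108, 108, 1404, 1215, -13608, …
ICs: h(0) = 3.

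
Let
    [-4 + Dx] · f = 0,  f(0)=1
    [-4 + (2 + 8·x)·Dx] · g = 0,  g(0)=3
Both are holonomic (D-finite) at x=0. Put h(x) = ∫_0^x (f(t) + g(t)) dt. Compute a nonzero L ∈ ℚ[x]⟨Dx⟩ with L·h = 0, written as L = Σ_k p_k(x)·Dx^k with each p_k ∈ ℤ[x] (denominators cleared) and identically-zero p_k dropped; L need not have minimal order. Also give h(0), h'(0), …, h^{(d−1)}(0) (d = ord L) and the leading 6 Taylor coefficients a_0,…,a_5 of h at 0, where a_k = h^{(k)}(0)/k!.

f: a_k = 1, 4, 8, 32/3, 32/3, 128/15, …
g: a_k = 3, 6, -6, 12, -30, 84, …
Sum ⇒ L₀ = lclm(L_f,L_g) in ℚ(x)⟨Dx⟩.
h=∫h₀ ⇒ L = L₀·Dx.
L = (24 + 64·x)·Dx + (-10 - 64·x - 128·x^2)·Dx^2 + (1 + 12·x + 32·x^2)·Dx^3  (order 3).
h: a_k = 0, 4, 5, 2/3, 17/3, -58/15, …
ICs: h(0) = 0, h′(0) = 4, h′′(0) = 10.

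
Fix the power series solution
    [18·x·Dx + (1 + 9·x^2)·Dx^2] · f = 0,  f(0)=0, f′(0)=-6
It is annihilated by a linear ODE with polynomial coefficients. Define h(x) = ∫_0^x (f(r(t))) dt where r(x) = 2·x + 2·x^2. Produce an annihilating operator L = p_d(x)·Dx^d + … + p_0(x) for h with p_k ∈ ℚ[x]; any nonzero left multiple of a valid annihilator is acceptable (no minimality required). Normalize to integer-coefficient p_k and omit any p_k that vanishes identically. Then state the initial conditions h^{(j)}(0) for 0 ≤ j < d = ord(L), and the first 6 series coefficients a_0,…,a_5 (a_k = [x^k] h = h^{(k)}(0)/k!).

L = (-2 + 72·x + 288·x^2 + 432·x^3 + 216·x^4)·Dx^2 + (1 + 2·x + 36·x^2 + 144·x^3 + 180·x^4 + 72·x^5)·Dx^3  (order 3).
h: a_k = 0, 0, -6, -4, 36, 432/5, …
ICs: h(0) = 0, h′(0) = 0, h′′(0) = -12.

f: a_k = 0, -6, 0, 18, 0, -486/5, …
f∘r: x↦r, Dx↦Dx/r' in L_f ⇒ L₀.
h=∫h₀ ⇒ L = L₀·Dx.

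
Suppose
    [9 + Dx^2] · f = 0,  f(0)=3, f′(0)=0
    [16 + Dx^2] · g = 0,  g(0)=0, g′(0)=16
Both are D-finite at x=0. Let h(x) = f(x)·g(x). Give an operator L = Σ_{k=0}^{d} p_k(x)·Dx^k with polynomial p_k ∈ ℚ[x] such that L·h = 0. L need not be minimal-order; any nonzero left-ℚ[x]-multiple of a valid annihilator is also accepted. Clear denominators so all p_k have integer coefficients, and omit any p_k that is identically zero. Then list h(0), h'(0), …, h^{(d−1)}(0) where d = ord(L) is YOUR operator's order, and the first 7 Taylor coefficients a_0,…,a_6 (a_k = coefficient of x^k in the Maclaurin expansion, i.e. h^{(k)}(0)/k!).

L = 49 + 50·Dx^2 + Dx^4  (order 4).
h: a_k = 0, 48, 0, -344, 0, 4202/5, 0, …
ICs: h(0) = 0, h′(0) = 48, h′′(0) = 0, h′′′(0) = -2064.

f: a_k = 3, 0, -27/2, 0, 81/8, 0, -243/80, …
g: a_k = 0, 16, 0, -128/3, 0, 512/15, 0, …
L₀ := L_f ⊗_s L_g (sym. prod.), ord ≤ 4.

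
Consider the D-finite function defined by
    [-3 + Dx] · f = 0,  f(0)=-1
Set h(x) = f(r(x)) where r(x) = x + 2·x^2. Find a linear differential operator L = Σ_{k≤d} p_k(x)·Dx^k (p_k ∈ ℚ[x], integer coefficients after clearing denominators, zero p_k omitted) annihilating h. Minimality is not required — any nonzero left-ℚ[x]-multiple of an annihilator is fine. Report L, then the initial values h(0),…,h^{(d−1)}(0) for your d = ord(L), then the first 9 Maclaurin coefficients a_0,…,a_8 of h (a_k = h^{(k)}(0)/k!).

f: a_k = -1, -3, -9/2, -9/2, -27/8, -81/40, -81/80, -243/560, -729/4480, …
h₀=f(r): pull back L_f along r ⇒ L₀.
L = (-3 - 12·x) + Dx  (order 1).
h: a_k = -1, -3, -21/2, -45/2, -387/8, -3321/40, -11061/80, -112887/560, -253557/896, …
ICs: h(0) = -1.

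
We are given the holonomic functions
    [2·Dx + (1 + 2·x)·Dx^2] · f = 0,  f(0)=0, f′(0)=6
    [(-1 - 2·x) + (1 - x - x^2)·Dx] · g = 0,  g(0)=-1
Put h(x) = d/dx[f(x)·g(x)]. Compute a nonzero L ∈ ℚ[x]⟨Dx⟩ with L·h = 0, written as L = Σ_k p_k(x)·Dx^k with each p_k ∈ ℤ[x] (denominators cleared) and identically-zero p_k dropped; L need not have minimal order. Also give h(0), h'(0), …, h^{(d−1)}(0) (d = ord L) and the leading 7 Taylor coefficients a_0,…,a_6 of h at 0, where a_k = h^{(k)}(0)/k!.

f: a_k = 0, 6, -6, 8, -12, 96/5, -32, …
g: a_k = -1, -1, -2, -3, -5, -8, -13, …
h₀=f·g: eliminate ⇒ L₀, order ≤ 2·1.
Differentiate: ansatz ord ≤ ord L₀ ⇒ L.
L = (14 + 36·x + 36·x^2) + (1 + 16·x + 42·x^2 + 28·x^3)·Dx + (-1 - 3·x + x^2 + 8·x^3 + 4·x^4)·Dx^2  (order 2).
h: a_k = -6, 0, -42, -8, -176, -156/5, -3334/5, …
ICs: h(0) = -6, h′(0) = 0.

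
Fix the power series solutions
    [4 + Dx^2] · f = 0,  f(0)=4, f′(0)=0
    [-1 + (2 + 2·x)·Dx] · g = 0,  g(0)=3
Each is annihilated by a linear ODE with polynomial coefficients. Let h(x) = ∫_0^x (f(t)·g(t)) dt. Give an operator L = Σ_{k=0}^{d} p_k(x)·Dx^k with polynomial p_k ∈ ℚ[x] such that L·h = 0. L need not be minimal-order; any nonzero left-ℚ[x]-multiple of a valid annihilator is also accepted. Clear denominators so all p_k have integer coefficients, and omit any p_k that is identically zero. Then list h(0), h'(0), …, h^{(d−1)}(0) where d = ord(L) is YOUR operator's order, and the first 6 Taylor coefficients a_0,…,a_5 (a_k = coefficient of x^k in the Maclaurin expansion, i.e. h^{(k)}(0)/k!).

f: a_k = 4, 0, -8, 0, 8/3, 0, …
g: a_k = 3, 3/2, -3/8, 3/16, -15/128, 21/256, …
f·g: L₀ = L_f ⊗_s L_g, ord ≤ 2·1.
Integrate: L := L₀·Dx.
L = (19 + 32·x + 16·x^2)·Dx + (-4 - 4·x)·Dx^2 + (4 + 8·x + 4·x^2)·Dx^3  (order 3).
h: a_k = 0, 12, 3, -17/2, -45/16, 337/160, …
ICs: h(0) = 0, h′(0) = 12, h′′(0) = 6.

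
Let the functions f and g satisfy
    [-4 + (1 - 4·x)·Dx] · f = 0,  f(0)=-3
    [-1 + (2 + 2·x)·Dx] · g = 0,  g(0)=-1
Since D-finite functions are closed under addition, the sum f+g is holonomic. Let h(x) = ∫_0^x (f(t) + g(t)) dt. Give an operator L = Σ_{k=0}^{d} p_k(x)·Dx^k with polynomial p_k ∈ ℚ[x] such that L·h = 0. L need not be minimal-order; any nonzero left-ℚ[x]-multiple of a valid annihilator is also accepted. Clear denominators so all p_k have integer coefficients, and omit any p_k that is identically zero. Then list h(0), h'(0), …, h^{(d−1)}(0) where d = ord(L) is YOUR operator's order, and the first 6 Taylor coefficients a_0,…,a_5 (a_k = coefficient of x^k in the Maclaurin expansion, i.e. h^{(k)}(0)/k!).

f: a_k = -3, -12, -48, -192, -768, -3072, …
g: a_k = -1, -1/2, 1/8, -1/16, 5/128, -7/256, …
L₀ := lclm(L_f,L_g); ord L₀ ≤ 1+1.
Integrate: L := L₀·Dx.
L = (-68 - 48·x)·Dx + (129 + 248·x + 144·x^2)·Dx^2 + (-14 + 18·x + 128·x^2 + 96·x^3)·Dx^3  (order 3).
h: a_k = 0, -4, -25/4, -383/24, -3073/64, -98299/640, …
ICs: h(0) = 0, h′(0) = -4, h′′(0) = -25/2.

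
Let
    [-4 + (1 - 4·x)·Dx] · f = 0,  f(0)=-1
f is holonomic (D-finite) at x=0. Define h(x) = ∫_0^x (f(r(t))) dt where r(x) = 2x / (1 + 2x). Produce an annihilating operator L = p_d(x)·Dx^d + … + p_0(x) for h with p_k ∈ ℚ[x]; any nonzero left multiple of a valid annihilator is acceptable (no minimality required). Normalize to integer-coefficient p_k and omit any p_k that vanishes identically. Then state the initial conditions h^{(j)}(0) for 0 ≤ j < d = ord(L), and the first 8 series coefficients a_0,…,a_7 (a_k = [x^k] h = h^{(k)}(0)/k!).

L = 8·Dx + (-1 + 4·x + 12·x^2)·Dx^2  (order 2).
h: a_k = 0, -1, -4, -16, -72, -1728/5, -1728, -62208/7, …
ICs: h(0) = 0, h′(0) = -1.

f: a_k = -1, -4, -16, -64, -256, -1024, -4096, -16384, …
Change of var in L_f (x↦r) gives L₀.
h=∫₀ˣh₀: take L = L₀·Dx.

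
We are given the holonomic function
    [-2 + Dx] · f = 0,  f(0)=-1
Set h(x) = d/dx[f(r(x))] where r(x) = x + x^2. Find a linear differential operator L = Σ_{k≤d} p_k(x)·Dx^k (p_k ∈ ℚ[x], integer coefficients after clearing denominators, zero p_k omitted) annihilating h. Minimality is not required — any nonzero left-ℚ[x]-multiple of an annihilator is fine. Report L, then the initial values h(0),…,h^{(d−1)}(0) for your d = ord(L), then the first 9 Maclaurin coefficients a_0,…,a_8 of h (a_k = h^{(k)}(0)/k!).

L = (4 + 8·x + 8·x^2) + (-1 - 2·x)·Dx  (order 1).
h: a_k = -2, -8, -16, -80/3, -104/3, -608/15, -1856/45, -12224/315, -2096/63, …
ICs: h(0) = -2.

f: a_k = -1, -2, -2, -4/3, -2/3, -4/15, -4/45, -8/315, -2/315, …
Change of var in L_f (x↦r) gives L₀.
Differentiate: ansatz ord ≤ ord L₀ ⇒ L.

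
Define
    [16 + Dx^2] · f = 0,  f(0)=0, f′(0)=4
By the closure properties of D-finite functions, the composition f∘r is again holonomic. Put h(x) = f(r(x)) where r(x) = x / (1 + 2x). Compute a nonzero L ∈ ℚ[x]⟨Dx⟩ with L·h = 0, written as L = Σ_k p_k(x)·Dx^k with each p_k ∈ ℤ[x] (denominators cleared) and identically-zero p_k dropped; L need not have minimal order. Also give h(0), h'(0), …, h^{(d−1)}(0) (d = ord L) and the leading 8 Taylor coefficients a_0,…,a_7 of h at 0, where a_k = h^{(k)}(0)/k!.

f: a_k = 0, 4, 0, -32/3, 0, 128/15, 0, -1024/315, …
Change of var in L_f (x↦r) gives L₀.
L = 16 + (4 + 24·x + 48·x^2 + 32·x^3)·Dx + (1 + 8·x + 24·x^2 + 32·x^3 + 16·x^4)·Dx^2  (order 2).
h: a_k = 0, 4, -8, 16/3, 32, -2752/15, 640, -565504/315, …
ICs: h(0) = 0, h′(0) = 4.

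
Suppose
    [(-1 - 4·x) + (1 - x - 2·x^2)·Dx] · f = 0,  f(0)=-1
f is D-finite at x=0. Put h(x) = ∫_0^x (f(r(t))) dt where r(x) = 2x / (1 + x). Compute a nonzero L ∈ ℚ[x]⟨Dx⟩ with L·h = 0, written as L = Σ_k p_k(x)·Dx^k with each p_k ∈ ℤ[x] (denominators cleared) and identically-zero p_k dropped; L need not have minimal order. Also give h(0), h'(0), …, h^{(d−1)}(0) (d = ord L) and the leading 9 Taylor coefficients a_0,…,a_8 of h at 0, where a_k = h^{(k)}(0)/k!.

f: a_k = -1, -1, -3, -5, -11, -21, -43, -85, -171, …
h₀=f(r): pull back L_f along r ⇒ L₀.
Integrate: L := L₀·Dx.
L = (2 + 18·x)·Dx + (-1 - x + 9·x^2 + 9·x^3)·Dx^2  (order 2).
h: a_k = 0, -1, -1, -10/3, -9/2, -18, -27, -810/7, -729/4, …
ICs: h(0) = 0, h′(0) = -1.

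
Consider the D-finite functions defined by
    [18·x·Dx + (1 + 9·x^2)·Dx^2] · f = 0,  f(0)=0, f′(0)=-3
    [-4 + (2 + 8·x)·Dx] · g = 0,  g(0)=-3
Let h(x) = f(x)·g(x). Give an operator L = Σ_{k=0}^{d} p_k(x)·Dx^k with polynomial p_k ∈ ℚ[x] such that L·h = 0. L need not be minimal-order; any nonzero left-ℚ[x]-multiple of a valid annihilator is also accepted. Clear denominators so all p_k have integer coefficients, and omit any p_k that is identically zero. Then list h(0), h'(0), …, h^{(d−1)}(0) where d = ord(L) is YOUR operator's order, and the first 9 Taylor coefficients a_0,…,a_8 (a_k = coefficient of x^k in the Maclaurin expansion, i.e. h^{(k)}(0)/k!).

L = (12 - 36·x - 36·x^2) + (-4 + 2·x + 108·x^2 + 144·x^3)·Dx + (1 + 8·x + 25·x^2 + 72·x^3 + 144·x^4)·Dx^2  (order 2).
h: a_k = 0, 9, 18, -45, -18, 549/5, 2178/5, -60021/35, 11502/35, …
ICs: h(0) = 0, h′(0) = 9.

f: a_k = 0, -3, 0, 9, 0, -243/5, 0, 2187/7, 0, …
g: a_k = -3, -6, 6, -12, 30, -84, 252, -792, 2574, …
f·g: L₀ = L_f ⊗_s L_g, ord ≤ 2·1.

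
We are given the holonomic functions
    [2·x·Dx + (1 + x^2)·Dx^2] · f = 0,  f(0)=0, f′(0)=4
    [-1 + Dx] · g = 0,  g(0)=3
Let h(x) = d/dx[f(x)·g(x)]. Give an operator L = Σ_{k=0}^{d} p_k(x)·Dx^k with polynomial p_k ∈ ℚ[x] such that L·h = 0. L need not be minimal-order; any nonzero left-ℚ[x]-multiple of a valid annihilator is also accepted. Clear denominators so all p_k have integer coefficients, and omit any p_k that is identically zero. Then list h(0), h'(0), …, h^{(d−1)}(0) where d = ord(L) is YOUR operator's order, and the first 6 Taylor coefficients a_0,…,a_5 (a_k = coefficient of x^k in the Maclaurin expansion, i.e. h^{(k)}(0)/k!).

L = (1 + 5·x - 3·x^2 + x^3) + (-6·x + 4·x^2 - 2·x^3)·Dx + (-1 + x - x^2 + x^3)·Dx^2  (order 2).
h: a_k = 12, 24, 6, -8, 9/2, 11, …
ICs: h(0) = 12, h′(0) = 24.

f: a_k = 0, 4, 0, -4/3, 0, 4/5, …
g: a_k = 3, 3, 3/2, 1/2, 1/8, 1/40, …
Sym-product of L_f,L_g gives L₀ (≤ ord 2).
h₀' ⇒ L via d/dx closure of L₀.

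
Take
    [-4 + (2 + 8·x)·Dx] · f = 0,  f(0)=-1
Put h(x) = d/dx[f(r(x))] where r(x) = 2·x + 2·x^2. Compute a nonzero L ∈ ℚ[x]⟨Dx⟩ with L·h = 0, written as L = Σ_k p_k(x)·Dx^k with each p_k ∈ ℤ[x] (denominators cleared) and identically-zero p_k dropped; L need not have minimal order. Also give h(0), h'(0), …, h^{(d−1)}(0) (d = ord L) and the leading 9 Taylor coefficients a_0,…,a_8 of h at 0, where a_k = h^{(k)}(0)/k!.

f: a_k = -1, -2, 2, -4, 10, -28, 84, -264, 858, …
h₀=f(r): pull back L_f along r ⇒ L₀.
h₀' ⇒ L via d/dx closure of L₀.
L = -2 + (-1 - 10·x - 24·x^2 - 16·x^3)·Dx  (order 1).
h: a_k = -4, 8, -48, 288, -1760, 10944, -68992, 439552, -2823552, …
ICs: h(0) = -4.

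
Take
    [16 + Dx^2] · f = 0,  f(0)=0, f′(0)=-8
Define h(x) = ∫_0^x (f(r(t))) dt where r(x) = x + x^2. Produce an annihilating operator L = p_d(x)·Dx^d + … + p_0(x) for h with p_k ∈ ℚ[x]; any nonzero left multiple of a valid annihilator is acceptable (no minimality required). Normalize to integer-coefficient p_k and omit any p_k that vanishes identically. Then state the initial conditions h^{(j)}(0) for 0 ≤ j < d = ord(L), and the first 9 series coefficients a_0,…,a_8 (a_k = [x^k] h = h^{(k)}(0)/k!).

f: a_k = 0, -8, 0, 64/3, 0, -256/15, 0, 2048/315, 0, …
L₀ from L_f via x↦r, Dx↦r'^{-1}Dx.
h=∫h₀ ⇒ L = L₀·Dx.
L = (16 + 96·x + 192·x^2 + 128·x^3)·Dx - 2·Dx^2 + (1 + 2·x)·Dx^3  (order 3).
h: a_k = 0, 0, -4, -8/3, 16/3, 64/5, 352/45, -64/7, -6464/315, …
ICs: h(0) = 0, h′(0) = 0, h′′(0) = -8.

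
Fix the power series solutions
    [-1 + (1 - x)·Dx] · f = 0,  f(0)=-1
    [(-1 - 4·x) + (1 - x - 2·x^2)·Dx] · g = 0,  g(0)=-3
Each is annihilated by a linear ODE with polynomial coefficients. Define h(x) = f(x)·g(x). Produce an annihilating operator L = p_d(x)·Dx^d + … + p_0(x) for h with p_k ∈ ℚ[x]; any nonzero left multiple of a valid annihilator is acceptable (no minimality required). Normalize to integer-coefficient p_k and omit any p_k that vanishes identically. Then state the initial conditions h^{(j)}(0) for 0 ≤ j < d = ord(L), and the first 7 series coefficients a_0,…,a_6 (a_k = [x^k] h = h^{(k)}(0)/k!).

L = (-2 - 2·x + 6·x^2) + (1 - 2·x - x^2 + 2·x^3)·Dx  (order 1).
h: a_k = 3, 6, 15, 30, 63, 126, 255, …
ICs: h(0) = 3.

f: a_k = -1, -1, -1, -1, -1, -1, -1, …
g: a_k = -3, -3, -9, -15, -33, -63, -129, …
L₀ := L_f ⊗_s L_g (sym. prod.), ord ≤ 1.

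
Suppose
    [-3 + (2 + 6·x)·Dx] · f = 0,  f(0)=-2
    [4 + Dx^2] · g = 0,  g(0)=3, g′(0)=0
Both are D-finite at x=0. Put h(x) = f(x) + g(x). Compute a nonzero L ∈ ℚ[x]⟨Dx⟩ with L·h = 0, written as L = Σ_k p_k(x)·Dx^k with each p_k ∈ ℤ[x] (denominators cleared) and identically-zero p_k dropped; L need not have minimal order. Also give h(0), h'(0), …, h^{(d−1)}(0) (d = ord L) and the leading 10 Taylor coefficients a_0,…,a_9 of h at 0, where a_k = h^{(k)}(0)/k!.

f: a_k = -2, -3, 9/4, -27/8, 405/64, -1701/128, 15309/512, -72171/1024, 2814669/16384, -14073345/32768, …
g: a_k = 3, 0, -6, 0, 2, 0, -4/15, 0, 2/105, 0, …
Weyl lclm of L_f,L_g ⇒ L₀ (ord ≤ 3).
L = (-516 - 1152·x - 1728·x^2) + (56 + 936·x + 3456·x^2 + 3456·x^3)·Dx + (-129 - 288·x - 432·x^2)·Dx^2 + (14 + 234·x + 864·x^2 + 864·x^3)·Dx^3  (order 3).
h: a_k = 1, -3, -15/4, -27/8, 533/64, -1701/128, 227587/7680, -72171/1024, 295573013/1720320, -14073345/32768, …
ICs: h(0) = 1, h′(0) = -3, h′′(0) = -15/2.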